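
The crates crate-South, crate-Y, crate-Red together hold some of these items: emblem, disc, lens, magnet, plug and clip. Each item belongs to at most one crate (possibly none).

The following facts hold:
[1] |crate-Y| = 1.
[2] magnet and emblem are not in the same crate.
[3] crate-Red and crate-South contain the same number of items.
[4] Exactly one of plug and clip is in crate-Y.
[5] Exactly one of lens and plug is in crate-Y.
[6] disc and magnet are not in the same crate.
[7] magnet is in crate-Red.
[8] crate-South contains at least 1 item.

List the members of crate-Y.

crate-Y = {plug}

From (7): magnet ∈ crate-Red.
(2): emblem ∉ crate-Red.
(6): disc ∉ crate-Red.
Suppose emblem ∈ crate-Y: no assignment then satisfies all the clues, so emblem ∉ crate-Y.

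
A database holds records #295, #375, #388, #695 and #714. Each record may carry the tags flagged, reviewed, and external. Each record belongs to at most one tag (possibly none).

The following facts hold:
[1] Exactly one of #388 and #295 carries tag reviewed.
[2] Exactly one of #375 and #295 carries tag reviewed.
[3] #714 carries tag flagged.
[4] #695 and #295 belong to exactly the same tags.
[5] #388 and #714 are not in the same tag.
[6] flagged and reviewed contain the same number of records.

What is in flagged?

From (3): #714 ∈ flagged.
(5): #388 ∉ flagged.
Suppose #295 ∈ flagged: no assignment then satisfies all the clues, so #295 ∉ flagged.

flagged = {#375, #714}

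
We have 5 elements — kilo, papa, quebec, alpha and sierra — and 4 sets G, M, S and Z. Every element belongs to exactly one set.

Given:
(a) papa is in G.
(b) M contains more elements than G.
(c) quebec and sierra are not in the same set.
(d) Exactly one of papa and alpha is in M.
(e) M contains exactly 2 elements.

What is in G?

G = {papa}

From (a): papa ∈ G.
(d) (exactly one): alpha ∈ M.
Suppose kilo ∈ G: no assignment then satisfies all the clues, so kilo ∉ G.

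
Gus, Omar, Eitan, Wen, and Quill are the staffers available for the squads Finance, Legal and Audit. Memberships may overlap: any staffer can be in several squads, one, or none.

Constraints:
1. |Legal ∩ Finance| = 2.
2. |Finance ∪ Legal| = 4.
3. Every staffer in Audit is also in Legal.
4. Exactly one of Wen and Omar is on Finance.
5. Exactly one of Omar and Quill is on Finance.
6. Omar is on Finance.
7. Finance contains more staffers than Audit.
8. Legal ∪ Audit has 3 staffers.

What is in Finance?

Finance = {Eitan, Gus, Omar}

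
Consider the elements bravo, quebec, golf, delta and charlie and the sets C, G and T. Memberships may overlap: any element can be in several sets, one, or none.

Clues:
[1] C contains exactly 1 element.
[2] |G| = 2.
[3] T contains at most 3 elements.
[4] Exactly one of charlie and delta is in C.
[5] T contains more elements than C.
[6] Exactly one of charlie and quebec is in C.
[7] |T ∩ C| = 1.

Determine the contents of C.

C = {charlie}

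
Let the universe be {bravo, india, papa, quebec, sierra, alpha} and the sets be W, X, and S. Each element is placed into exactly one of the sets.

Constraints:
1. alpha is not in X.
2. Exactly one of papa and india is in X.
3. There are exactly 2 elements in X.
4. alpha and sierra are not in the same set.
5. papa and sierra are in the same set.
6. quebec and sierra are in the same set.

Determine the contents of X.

X = {bravo, india}

From (1): alpha ∉ X.
Suppose bravo ∉ X: no assignment then satisfies all the clues, so bravo ∈ X.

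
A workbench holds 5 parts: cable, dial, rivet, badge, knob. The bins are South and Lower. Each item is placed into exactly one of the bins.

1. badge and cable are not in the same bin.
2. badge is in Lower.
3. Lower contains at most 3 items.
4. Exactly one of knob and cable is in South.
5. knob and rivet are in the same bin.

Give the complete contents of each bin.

From (2): badge ∈ Lower.
(1): cable ∉ Lower.
Only one bin left: cable ∈ South.
(4) (exactly one): knob ∉ South.
(5): rivet matches knob: rivet ∉ South.
Only one bin left: rivet ∈ Lower.
Only one bin left: knob ∈ Lower.
(3): Lower already has 3, so the rest are out.
Only one bin left: dial ∈ South.

South = {cable, dial}; Lower = {badge, knob, rivet}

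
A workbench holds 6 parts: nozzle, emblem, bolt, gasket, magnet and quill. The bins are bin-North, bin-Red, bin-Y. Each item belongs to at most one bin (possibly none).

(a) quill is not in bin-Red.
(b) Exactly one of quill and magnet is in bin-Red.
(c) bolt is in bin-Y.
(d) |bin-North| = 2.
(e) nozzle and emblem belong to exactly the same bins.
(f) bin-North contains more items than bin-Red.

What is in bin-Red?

bin-Red = {magnet}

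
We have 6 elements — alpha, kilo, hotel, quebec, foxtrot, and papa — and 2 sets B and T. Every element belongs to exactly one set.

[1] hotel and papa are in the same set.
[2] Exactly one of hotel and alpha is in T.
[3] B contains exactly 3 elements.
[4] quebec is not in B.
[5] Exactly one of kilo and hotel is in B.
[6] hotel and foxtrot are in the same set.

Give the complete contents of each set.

B = {foxtrot, hotel, papa}; T = {alpha, kilo, quebec}

From (4): quebec ∉ B.
Only one set left: quebec ∈ T.
Suppose alpha ∈ B: no assignment then satisfies all the clues, so alpha ∉ B.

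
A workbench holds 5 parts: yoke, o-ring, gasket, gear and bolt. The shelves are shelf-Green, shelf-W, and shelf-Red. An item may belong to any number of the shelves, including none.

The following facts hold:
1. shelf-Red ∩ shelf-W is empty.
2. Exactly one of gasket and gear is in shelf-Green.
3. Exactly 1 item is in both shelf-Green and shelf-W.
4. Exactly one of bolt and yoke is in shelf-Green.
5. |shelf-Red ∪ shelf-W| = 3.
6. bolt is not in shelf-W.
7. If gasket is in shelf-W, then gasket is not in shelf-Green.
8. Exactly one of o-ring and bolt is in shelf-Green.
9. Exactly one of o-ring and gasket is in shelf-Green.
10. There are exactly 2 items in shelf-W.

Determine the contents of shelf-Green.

shelf-Green = {gear, o-ring, yoke}

From (6): bolt ∉ shelf-W.
Suppose yoke ∉ shelf-Green: no assignment then satisfies all the clues, so yoke ∈ shelf-Green.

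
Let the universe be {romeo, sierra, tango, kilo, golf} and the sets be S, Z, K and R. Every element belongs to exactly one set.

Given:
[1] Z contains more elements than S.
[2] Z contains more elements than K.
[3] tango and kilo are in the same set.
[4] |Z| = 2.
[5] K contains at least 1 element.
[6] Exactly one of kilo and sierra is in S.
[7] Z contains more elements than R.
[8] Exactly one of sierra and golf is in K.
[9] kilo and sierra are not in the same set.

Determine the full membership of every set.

S = {sierra}; Z = {kilo, tango}; K = {golf}; R = {romeo}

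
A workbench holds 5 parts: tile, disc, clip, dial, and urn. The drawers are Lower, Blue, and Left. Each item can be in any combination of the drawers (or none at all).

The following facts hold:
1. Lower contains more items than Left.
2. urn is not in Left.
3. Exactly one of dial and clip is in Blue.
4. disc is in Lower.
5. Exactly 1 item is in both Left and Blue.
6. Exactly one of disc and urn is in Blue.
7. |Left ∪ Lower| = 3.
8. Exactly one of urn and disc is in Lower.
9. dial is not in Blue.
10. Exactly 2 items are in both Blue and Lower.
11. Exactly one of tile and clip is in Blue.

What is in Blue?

From (2): urn ∉ Left.
From (4): disc ∈ Lower.
From (9): dial ∉ Blue.
(3) (exactly one): clip ∈ Blue.
(8) (exactly one): urn ∉ Lower.
(11) (exactly one): tile ∉ Blue.
Suppose disc ∉ Blue: no assignment then satisfies all the clues, so disc ∈ Blue.

Blue = {clip, disc}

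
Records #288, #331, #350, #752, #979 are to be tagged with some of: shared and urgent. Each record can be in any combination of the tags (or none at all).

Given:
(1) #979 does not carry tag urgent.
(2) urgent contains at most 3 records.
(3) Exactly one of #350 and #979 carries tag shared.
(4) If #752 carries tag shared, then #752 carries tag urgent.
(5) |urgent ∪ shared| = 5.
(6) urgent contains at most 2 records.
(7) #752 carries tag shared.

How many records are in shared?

4

From (1): #979 ∉ urgent.
From (7): #752 ∈ shared.
(4): #752 ∈ urgent.
Suppose #288 ∉ shared: no assignment then satisfies all the clues, so #288 ∈ shared.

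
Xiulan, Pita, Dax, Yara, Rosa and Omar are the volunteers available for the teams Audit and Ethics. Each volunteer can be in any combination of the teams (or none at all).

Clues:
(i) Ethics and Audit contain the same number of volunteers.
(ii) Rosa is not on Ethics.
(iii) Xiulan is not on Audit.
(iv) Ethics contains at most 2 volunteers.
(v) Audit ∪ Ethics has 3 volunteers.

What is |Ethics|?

From (ii): Rosa ∉ Ethics.
From (iii): Xiulan ∉ Audit.

2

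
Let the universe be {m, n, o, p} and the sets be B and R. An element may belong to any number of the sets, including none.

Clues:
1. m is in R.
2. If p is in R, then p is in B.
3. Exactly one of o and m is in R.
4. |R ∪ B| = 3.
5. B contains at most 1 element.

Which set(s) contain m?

m: R

From (1): m ∈ R.
(3) (exactly one): o ∉ R.
Suppose m ∈ B: no assignment then satisfies all the clues, so m ∉ B.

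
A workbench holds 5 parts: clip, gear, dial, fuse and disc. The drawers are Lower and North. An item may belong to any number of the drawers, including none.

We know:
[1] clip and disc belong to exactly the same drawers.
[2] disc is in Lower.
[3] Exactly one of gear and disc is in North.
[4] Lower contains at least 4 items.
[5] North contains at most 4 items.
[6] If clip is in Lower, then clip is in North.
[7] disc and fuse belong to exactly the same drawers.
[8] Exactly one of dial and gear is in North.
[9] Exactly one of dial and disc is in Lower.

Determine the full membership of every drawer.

Lower = {clip, disc, fuse, gear}; North = {clip, dial, disc, fuse}

From (2): disc ∈ Lower.
(1): clip matches disc: clip ∈ Lower.
(6): clip ∈ North.
(7): fuse matches disc: fuse ∈ Lower.
(9) (exactly one): dial ∉ Lower.
(1): disc matches clip: disc ∈ North.
(3) (exactly one): gear ∉ North.
(4): only 4 candidates remain for Lower, so all are in.
(7): fuse matches disc: fuse ∈ North.
(8) (exactly one): dial ∈ North.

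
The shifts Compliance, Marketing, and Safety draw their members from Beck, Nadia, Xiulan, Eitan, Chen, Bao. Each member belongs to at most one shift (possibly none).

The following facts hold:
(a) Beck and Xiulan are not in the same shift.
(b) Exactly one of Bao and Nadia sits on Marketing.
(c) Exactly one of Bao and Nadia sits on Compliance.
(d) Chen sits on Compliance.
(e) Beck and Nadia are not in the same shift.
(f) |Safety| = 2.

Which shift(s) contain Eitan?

Eitan: Safety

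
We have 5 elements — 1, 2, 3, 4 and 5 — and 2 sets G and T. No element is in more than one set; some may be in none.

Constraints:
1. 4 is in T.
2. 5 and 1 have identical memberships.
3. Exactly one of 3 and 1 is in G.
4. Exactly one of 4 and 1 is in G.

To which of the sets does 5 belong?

5: G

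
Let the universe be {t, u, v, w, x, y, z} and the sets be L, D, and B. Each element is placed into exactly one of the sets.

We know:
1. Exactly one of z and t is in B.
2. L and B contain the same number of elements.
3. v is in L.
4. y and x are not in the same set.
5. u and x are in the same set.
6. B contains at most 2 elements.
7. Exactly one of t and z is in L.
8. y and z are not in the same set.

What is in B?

B = {t, y}

From (3): v ∈ L.
Suppose t ∉ B: no assignment then satisfies all the clues, so t ∈ B.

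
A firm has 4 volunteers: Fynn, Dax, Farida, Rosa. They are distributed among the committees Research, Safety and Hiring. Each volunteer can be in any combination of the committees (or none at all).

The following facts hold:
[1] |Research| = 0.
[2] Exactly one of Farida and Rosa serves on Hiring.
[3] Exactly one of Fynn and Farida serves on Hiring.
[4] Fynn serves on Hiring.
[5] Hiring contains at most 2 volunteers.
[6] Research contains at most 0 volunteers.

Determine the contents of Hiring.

Hiring = {Fynn, Rosa}

From (4): Fynn ∈ Hiring.
(1): Research already has 0, so the rest are out.
(3) (exactly one): Farida ∉ Hiring.
(2) (exactly one): Rosa ∈ Hiring.
(5): Hiring already has 2, so the rest are out.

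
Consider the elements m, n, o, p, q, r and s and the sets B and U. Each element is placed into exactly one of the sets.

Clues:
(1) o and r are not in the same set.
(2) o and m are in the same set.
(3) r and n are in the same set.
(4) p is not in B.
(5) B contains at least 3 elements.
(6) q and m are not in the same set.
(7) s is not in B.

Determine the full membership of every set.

B = {n, q, r}; U = {m, o, p, s}

From (4): p ∉ B.
From (7): s ∉ B.
Only one set left: p ∈ U.
Only one set left: s ∈ U.
Suppose m ∈ B: no assignment then satisfies all the clues, so m ∉ B.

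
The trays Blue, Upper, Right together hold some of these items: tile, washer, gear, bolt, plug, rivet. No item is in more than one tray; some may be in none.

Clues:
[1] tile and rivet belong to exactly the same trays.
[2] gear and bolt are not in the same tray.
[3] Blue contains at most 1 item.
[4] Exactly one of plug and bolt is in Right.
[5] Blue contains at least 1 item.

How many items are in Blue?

1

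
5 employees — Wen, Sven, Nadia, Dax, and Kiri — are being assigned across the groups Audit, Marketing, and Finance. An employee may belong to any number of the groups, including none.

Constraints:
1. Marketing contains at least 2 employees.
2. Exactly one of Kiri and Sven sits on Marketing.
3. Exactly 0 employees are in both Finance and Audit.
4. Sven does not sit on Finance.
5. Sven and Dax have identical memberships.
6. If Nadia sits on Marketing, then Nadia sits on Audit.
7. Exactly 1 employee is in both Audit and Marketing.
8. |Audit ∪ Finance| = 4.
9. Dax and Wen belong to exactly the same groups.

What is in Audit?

Audit = {Dax, Nadia, Sven, Wen}

From (4): Sven ∉ Finance.
(5): Dax matches Sven: Dax ∉ Finance.
(9): Wen matches Dax: Wen ∉ Finance.
Suppose Wen ∉ Audit: no assignment then satisfies all the clues, so Wen ∈ Audit.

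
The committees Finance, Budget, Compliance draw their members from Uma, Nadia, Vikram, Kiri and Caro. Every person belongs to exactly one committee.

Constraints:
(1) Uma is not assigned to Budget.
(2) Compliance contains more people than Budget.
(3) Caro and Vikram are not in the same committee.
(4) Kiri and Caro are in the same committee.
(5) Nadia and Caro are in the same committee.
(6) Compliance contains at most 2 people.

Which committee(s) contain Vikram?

From (1): Uma ∉ Budget.
Suppose Vikram ∈ Finance: no assignment then satisfies all the clues, so Vikram ∉ Finance.

Vikram: Compliance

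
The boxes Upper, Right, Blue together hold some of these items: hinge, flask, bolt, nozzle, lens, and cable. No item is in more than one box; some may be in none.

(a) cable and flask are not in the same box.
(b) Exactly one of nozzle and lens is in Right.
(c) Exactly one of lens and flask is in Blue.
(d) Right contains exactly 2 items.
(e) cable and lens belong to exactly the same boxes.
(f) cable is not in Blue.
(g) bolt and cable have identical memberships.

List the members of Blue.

Blue = {flask}

From (f): cable ∉ Blue.
(e): lens matches cable: lens ∉ Blue.
(g): bolt matches cable: bolt ∉ Blue.
(c) (exactly one): flask ∈ Blue.
Suppose hinge ∈ Blue: no assignment then satisfies all the clues, so hinge ∉ Blue.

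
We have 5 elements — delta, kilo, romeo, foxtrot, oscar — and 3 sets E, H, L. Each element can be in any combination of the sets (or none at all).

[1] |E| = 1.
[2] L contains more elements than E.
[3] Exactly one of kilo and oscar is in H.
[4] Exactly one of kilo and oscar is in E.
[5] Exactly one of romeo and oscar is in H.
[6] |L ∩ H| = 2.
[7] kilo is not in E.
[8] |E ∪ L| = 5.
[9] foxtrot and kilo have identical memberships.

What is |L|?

5

From (7): kilo ∉ E.
(4) (exactly one): oscar ∈ E.
(9): foxtrot matches kilo: foxtrot ∉ E.
(1): E already has 1, so the rest are out.
Suppose delta ∉ H: no assignment then satisfies all the clues, so delta ∈ H.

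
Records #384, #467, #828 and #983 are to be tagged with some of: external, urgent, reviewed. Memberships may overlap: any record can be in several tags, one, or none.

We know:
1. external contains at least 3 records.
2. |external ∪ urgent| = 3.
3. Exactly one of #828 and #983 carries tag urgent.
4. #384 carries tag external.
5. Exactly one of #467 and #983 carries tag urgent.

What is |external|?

3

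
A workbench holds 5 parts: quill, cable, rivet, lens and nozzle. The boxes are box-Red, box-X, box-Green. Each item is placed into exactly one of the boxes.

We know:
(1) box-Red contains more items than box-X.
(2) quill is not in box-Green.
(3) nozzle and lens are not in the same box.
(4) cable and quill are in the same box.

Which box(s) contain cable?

From (2): quill ∉ box-Green.
(4): cable matches quill: cable ∉ box-Green.
Suppose cable ∉ box-Red: no assignment then satisfies all the clues, so cable ∈ box-Red.

cable: box-Red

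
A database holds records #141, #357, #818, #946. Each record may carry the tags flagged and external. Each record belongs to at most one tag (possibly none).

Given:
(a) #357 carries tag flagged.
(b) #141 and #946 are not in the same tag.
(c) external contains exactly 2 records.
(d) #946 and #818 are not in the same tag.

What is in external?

external = {#141, #818}

From (a): #357 ∈ flagged.
Suppose #141 ∉ external: no assignment then satisfies all the clues, so #141 ∈ external.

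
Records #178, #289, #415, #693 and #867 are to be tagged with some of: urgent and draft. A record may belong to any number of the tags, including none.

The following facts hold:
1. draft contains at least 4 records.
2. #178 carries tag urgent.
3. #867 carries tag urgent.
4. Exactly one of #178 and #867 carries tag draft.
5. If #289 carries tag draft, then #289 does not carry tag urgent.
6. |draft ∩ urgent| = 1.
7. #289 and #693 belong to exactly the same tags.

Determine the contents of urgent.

urgent = {#178, #867}

From (2): #178 ∈ urgent.
From (3): #867 ∈ urgent.
Suppose #289 ∈ urgent: no assignment then satisfies all the clues, so #289 ∉ urgent.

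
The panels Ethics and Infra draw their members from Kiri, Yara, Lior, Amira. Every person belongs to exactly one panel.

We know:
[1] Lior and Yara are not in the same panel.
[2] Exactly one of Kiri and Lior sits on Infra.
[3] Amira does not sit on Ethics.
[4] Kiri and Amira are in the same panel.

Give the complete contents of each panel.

Ethics = {Lior}; Infra = {Amira, Kiri, Yara}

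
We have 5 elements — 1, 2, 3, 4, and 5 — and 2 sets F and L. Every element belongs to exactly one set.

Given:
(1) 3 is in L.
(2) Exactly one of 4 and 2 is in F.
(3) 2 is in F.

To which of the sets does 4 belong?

From (1): 3 ∈ L.
From (3): 2 ∈ F.
(2) (exactly one): 4 ∉ F.
Only one set left: 4 ∈ L.

4: L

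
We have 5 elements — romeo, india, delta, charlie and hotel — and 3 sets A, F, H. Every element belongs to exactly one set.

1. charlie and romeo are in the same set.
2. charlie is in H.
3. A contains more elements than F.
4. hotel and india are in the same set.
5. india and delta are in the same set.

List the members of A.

A = {delta, hotel, india}

From (2): charlie ∈ H.
(1): romeo matches charlie: romeo ∉ A.
(1): romeo matches charlie: romeo ∉ F.
(1): romeo matches charlie: romeo ∈ H.
Suppose india ∉ A: no assignment then satisfies all the clues, so india ∈ A.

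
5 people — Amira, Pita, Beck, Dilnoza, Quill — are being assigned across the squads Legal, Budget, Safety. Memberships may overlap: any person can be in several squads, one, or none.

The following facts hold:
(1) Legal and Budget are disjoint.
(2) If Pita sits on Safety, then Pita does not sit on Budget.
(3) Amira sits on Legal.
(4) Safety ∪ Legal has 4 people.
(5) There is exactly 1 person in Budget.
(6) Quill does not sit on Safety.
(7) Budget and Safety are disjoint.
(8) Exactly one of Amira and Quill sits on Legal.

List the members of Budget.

From (3): Amira ∈ Legal.
From (6): Quill ∉ Safety.
(1) (disjoint): Amira ∉ Budget.
(8) (exactly one): Quill ∉ Legal.
Suppose Pita ∈ Budget: no assignment then satisfies all the clues, so Pita ∉ Budget.

Budget = {Quill}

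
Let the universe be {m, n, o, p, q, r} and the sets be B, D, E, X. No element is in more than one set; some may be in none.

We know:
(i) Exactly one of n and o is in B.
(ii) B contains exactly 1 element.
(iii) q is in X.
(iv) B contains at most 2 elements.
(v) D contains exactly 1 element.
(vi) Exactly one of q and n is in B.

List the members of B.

From (iii): q ∈ X.
(vi) (exactly one): n ∈ B.
(i) (exactly one): o ∉ B.
(ii): B already has 1, so the rest are out.

B = {n}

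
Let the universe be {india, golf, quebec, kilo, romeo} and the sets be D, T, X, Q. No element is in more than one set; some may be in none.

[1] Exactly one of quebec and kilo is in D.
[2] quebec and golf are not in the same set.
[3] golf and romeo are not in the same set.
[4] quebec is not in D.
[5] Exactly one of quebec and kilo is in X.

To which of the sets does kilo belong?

kilo: D

From (4): quebec ∉ D.
(1) (exactly one): kilo ∈ D.
(5) (exactly one): quebec ∈ X.
(2): golf ∉ X.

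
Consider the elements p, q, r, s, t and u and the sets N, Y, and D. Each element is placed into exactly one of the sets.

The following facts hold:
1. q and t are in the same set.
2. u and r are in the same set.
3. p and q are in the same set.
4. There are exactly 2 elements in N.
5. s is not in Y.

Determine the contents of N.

N = {r, u}

From (5): s ∉ Y.
Suppose p ∈ N: no assignment then satisfies all the clues, so p ∉ N.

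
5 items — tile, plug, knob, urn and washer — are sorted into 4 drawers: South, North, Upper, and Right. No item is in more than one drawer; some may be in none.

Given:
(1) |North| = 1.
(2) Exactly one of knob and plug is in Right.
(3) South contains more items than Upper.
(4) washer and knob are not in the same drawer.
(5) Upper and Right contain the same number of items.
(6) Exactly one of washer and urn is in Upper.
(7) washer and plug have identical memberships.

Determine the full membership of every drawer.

South = {plug, washer}; North = {tile}; Upper = {urn}; Right = {knob}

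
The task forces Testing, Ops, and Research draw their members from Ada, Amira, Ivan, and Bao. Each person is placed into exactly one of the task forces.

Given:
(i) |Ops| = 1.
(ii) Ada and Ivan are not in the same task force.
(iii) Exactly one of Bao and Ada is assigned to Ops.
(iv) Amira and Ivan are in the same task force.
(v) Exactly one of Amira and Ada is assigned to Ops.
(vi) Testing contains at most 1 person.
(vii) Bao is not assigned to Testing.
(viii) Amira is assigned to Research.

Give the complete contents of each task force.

From (vii): Bao ∉ Testing.
From (viii): Amira ∈ Research.
(iv): Ivan matches Amira: Ivan ∉ Testing.
(iv): Ivan matches Amira: Ivan ∉ Ops.
(iv): Ivan matches Amira: Ivan ∈ Research.
(v) (exactly one): Ada ∈ Ops.
(i): Ops already has 1, so the rest are out.
Only one task force left: Bao ∈ Research.

Testing = {}; Ops = {Ada}; Research = {Amira, Bao, Ivan}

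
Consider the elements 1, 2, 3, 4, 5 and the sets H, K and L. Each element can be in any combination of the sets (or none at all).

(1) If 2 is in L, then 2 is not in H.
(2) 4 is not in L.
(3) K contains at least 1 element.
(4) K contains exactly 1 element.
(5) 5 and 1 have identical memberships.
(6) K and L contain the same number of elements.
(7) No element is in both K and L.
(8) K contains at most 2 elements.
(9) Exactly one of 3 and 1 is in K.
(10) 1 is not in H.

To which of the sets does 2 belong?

From (2): 4 ∉ L.
From (10): 1 ∉ H.
(5): 5 matches 1: 5 ∉ H.
Suppose 2 ∈ H: no assignment then satisfies all the clues, so 2 ∉ H.

2: L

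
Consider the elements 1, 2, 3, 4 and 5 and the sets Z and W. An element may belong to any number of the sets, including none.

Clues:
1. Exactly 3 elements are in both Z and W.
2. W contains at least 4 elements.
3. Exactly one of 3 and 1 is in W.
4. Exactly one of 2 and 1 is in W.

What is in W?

W = {2, 3, 4, 5}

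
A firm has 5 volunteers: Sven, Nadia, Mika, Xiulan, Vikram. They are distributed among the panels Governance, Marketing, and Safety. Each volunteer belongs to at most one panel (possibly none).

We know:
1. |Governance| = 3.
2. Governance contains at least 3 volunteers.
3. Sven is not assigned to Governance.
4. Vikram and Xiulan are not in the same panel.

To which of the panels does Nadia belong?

From (3): Sven ∉ Governance.
Suppose Nadia ∉ Governance: no assignment then satisfies all the clues, so Nadia ∈ Governance.

Nadia: Governance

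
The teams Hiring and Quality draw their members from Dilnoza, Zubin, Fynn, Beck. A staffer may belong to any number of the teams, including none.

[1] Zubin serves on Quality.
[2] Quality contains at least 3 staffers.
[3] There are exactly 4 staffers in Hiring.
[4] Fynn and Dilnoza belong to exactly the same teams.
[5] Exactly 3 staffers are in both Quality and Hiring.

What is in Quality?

From (1): Zubin ∈ Quality.
(3): only 4 candidates remain for Hiring, so all are in.
Suppose Dilnoza ∉ Quality: no assignment then satisfies all the clues, so Dilnoza ∈ Quality.

Quality = {Dilnoza, Fynn, Zubin}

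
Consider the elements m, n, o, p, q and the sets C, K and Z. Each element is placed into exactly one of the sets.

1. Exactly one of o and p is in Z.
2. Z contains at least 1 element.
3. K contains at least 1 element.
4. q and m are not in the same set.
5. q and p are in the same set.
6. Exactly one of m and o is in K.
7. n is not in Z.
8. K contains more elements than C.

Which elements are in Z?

Z = {p, q}

From (7): n ∉ Z.
Suppose m ∈ Z: no assignment then satisfies all the clues, so m ∉ Z.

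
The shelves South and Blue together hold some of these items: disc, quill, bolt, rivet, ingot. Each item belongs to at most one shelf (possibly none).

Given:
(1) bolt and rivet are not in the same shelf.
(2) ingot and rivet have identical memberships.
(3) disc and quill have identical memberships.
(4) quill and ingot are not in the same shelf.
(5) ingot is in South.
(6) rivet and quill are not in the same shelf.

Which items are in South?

From (5): ingot ∈ South.
(2): rivet matches ingot: rivet ∈ South.
(4): quill ∉ South.
(1): bolt ∉ South.
(3): disc matches quill: disc ∉ South.

South = {ingot, rivet}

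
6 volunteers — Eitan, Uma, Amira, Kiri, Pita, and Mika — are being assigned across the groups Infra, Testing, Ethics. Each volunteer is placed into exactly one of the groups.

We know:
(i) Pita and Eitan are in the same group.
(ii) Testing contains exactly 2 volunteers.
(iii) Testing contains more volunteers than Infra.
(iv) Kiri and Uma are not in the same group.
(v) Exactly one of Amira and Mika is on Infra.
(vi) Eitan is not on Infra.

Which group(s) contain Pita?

Pita: Ethics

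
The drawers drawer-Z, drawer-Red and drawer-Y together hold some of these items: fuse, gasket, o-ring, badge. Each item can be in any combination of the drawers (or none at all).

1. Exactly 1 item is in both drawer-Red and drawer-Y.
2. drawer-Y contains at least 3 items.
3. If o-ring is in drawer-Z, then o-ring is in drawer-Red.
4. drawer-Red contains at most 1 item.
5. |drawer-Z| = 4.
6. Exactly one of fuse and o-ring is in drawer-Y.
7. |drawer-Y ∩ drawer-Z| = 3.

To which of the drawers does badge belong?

badge: drawer-Y, drawer-Z

(5): only 4 candidates remain for drawer-Z, so all are in.
(3): o-ring ∈ drawer-Red.
(4): drawer-Red already has 1, so the rest are out.
Suppose badge ∉ drawer-Y: no assignment then satisfies all the clues, so badge ∈ drawer-Y.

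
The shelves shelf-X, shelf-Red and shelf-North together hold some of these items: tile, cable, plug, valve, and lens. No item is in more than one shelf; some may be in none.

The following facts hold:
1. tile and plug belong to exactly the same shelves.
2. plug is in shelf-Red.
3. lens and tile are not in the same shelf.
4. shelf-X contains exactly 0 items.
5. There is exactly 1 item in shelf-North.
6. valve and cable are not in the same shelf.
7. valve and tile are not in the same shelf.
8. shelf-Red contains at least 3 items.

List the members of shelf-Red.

shelf-Red = {cable, plug, tile}

From (2): plug ∈ shelf-Red.
(1): tile matches plug: tile ∉ shelf-X.
(1): tile matches plug: tile ∈ shelf-Red.
(3): lens ∉ shelf-Red.
(4): shelf-X already has 0, so the rest are out.
(7): valve ∉ shelf-Red.
(8): only 3 candidates remain for shelf-Red, so all are in.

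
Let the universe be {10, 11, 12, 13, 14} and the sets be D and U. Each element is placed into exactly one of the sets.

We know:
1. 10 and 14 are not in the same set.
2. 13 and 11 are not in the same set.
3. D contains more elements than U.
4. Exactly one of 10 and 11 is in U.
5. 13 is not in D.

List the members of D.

D = {11, 12, 14}

From (5): 13 ∉ D.
Only one set left: 13 ∈ U.
(2): 11 ∉ U.
(4) (exactly one): 10 ∈ U.
Only one set left: 11 ∈ D.
(1): 14 ∉ U.
Only one set left: 14 ∈ D.
Suppose 12 ∉ D: no assignment then satisfies all the clues, so 12 ∈ D.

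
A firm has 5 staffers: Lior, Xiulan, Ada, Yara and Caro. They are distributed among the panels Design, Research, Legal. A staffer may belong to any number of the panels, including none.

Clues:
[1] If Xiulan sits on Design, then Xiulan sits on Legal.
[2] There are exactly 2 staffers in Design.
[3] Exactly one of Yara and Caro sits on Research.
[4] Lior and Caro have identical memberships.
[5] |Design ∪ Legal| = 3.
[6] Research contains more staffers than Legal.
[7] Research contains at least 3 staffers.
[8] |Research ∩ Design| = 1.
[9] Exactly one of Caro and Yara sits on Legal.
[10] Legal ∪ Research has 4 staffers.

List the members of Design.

Design = {Ada, Xiulan}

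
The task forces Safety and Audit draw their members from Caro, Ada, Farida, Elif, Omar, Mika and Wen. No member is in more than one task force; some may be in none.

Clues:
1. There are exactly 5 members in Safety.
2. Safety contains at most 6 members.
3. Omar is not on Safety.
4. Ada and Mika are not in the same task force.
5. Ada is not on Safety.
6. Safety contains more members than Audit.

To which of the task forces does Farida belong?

From (3): Omar ∉ Safety.
From (5): Ada ∉ Safety.
(1): only 5 candidates remain for Safety, so all are in.

Farida: Safety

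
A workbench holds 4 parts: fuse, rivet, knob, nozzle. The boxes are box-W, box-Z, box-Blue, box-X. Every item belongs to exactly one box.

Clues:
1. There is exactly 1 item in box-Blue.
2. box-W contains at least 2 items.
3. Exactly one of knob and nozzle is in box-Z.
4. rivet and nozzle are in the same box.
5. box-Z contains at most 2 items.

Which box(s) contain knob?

knob: box-Z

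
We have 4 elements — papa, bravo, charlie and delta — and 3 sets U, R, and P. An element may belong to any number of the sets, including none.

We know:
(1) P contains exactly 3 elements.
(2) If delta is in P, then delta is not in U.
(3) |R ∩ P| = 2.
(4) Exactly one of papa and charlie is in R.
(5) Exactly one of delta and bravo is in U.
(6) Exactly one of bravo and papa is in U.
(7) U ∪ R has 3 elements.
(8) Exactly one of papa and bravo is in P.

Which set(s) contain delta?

delta: P, R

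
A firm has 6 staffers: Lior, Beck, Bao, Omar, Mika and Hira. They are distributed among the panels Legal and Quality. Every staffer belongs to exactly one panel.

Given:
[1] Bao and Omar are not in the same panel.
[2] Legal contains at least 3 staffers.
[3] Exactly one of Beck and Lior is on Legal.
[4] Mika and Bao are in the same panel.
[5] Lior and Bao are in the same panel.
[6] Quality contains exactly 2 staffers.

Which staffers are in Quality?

Quality = {Beck, Omar}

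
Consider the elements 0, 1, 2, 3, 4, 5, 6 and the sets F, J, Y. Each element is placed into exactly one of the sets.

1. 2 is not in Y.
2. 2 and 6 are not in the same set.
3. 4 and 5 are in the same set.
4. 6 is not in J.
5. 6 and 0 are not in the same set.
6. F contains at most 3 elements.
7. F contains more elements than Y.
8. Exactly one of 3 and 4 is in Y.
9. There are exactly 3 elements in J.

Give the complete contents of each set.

From (1): 2 ∉ Y.
From (4): 6 ∉ J.
Suppose 0 ∈ F: no assignment then satisfies all the clues, so 0 ∉ F.

F = {4, 5, 6}; J = {0, 1, 2}; Y = {3}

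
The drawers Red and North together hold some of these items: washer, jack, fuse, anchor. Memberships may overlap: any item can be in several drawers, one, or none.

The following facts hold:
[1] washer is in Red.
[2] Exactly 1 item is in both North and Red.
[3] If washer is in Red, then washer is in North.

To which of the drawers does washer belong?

washer: North, Red

From (1): washer ∈ Red.
(3): washer ∈ North.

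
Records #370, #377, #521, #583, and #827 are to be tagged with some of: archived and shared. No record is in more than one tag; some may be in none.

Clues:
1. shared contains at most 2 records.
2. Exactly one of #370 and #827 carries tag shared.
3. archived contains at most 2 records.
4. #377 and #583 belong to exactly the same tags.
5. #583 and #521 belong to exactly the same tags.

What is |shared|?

1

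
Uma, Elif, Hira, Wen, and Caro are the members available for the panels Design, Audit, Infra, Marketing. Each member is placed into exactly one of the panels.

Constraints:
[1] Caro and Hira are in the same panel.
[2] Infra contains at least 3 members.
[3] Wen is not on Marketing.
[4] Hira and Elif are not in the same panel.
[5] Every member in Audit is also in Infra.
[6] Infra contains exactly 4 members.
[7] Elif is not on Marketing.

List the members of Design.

Design = {Elif}

From (3): Wen ∉ Marketing.
From (7): Elif ∉ Marketing.
Suppose Uma ∈ Design: no assignment then satisfies all the clues, so Uma ∉ Design.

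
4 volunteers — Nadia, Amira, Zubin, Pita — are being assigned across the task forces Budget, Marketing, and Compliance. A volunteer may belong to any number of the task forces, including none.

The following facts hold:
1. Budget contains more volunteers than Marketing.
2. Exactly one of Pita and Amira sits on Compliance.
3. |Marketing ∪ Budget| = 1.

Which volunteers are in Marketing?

Marketing = {}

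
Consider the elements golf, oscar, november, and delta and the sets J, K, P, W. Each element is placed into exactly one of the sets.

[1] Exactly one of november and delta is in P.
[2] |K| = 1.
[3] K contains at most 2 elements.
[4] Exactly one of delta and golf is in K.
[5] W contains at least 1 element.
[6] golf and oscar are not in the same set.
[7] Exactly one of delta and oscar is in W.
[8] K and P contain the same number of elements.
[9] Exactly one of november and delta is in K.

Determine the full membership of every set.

J = {golf}; K = {delta}; P = {november}; W = {oscar}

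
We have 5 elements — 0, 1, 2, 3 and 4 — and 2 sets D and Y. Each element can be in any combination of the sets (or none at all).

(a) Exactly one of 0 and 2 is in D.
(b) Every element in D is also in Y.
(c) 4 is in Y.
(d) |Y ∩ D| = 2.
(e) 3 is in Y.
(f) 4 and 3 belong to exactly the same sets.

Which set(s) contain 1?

From (c): 4 ∈ Y.
From (e): 3 ∈ Y.
Suppose 1 ∉ D: no assignment then satisfies all the clues, so 1 ∈ D.

1: D, Y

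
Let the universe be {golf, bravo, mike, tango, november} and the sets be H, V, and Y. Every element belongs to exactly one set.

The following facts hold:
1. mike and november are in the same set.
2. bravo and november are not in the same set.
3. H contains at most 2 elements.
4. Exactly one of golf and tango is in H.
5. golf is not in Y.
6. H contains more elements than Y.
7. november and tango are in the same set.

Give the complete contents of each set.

H = {bravo, golf}; V = {mike, november, tango}; Y = {}

From (5): golf ∉ Y.
Suppose golf ∉ H: no assignment then satisfies all the clues, so golf ∈ H.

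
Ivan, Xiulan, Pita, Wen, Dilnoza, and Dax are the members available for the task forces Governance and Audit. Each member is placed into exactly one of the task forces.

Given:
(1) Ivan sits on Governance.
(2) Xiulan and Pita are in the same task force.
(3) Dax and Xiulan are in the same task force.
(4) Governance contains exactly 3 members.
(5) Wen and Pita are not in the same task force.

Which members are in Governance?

Governance = {Dilnoza, Ivan, Wen}

From (1): Ivan ∈ Governance.
Suppose Xiulan ∈ Governance: no assignment then satisfies all the clues, so Xiulan ∉ Governance.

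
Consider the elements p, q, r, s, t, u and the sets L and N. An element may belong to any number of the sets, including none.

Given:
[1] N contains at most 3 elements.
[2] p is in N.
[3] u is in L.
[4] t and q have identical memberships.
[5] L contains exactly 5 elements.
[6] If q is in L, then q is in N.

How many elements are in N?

3

From (2): p ∈ N.
From (3): u ∈ L.
Suppose q ∉ L: no assignment then satisfies all the clues, so q ∈ L.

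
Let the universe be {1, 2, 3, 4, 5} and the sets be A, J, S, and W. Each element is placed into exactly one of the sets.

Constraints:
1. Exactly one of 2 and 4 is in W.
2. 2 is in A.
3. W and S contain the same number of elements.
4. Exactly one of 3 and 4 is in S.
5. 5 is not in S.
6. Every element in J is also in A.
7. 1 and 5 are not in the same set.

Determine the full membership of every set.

A = {2}; J = {}; S = {1, 3}; W = {4, 5}

From (2): 2 ∈ A.
From (5): 5 ∉ S.
(1) (exactly one): 4 ∈ W.
(4) (exactly one): 3 ∈ S.
Suppose 1 ∈ A: no assignment then satisfies all the clues, so 1 ∉ A.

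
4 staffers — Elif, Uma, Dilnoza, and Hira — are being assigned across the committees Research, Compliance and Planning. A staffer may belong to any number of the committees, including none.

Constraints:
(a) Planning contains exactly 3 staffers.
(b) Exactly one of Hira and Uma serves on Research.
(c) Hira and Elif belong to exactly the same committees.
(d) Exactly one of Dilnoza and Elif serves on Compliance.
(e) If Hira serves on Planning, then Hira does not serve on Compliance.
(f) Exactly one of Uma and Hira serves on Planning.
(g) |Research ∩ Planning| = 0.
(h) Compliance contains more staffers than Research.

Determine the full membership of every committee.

Research = {Uma}; Compliance = {Dilnoza, Uma}; Planning = {Dilnoza, Elif, Hira}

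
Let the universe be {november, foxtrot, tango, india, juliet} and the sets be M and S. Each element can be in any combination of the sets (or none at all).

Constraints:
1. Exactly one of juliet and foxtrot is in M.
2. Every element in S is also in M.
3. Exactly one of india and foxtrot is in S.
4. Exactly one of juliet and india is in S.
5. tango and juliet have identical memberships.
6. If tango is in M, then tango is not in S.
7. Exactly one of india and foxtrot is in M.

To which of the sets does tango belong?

tango: M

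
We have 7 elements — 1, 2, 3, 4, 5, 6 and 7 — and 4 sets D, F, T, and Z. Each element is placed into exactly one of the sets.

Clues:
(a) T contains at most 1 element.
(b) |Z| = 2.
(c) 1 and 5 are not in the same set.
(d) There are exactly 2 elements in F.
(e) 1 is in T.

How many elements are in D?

From (e): 1 ∈ T.
(a): T already has 1, so the rest are out.

2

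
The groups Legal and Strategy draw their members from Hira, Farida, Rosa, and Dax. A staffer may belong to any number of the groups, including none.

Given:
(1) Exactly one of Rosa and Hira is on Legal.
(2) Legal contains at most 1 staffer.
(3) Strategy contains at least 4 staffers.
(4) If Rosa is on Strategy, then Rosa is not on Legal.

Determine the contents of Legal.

(3): only 4 candidates remain for Strategy, so all are in.
(4): Rosa ∉ Legal.
(1) (exactly one): Hira ∈ Legal.
(2): Legal already has 1, so the rest are out.

Legal = {Hira}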